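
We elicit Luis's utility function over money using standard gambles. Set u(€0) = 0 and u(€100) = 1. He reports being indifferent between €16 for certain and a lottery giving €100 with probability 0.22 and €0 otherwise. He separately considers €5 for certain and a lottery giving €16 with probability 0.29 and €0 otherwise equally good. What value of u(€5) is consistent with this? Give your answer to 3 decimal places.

0.064

First, u(€16) = 0.22·u(€100) + 0.78·u(€0) = 0.22.
Then u(€5) = 0.29·u(€16) + 0.71·u(€0) = 0.29·0.22 + 0.71·0.00 = 0.0638.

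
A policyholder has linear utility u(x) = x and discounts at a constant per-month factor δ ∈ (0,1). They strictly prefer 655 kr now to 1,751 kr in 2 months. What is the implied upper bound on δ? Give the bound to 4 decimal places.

δ < 0.6116

Under u(x) = x this choice says 655 > δ^2·1751.
Hence δ^2 < 655/1751 = 0.37407, and x ↦ x^(1/2) is increasing on (0,∞).
δ < 0.37407^(1/2) = 0.6116.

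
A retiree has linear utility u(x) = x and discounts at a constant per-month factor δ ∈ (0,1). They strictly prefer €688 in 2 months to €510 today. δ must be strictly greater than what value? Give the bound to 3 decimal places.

Under u(x) = x this choice says 510 < δ^2·688.
So δ^2 > 510/688 = 0.74128; taking the square root of both positive sides preserves the inequality.
δ > 0.74128^(1/2) = 0.861.

δ > 0.861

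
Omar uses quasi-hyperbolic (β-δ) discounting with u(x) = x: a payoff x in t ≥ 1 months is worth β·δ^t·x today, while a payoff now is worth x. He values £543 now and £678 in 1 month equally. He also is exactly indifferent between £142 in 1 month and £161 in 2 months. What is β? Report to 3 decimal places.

β ≈ 0.908

The second indifference involves only future payoffs, so β cancels: β·δ^1·142 = β·δ^2·161, giving δ = 142/161 = 0.88199.
Now use the now-vs-future pair: 543 = β·δ·678 gives β = 543/(0.88199·678) ≈ 0.908.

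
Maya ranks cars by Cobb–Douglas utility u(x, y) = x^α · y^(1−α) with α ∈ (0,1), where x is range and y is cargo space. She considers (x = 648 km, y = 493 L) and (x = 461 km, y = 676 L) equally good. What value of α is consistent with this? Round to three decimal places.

α ≈ 0.481

Indifference: 648^α · 493^(1−α) = 461^α · 676^(1−α).
Rearrange to (648/461)^α = (676/493)^(1−α) and take logs: α·0.340493 = (1−α)·0.315684.
So α/(1−α) = (0.315684)/(0.340493) = 0.927138, and α = 0.927138/1.927138 ≈ 0.481.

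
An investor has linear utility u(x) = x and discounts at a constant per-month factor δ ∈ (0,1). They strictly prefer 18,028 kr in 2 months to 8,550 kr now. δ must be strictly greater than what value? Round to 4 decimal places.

Comparing present values: 8550 < δ^2·18028.
Dividing by 18028: δ^2 > 0.47426. Both sides are positive, so the square root keeps the direction.
δ > (8550/18028)^(1/2) ≈ 0.6887.

δ > 0.6887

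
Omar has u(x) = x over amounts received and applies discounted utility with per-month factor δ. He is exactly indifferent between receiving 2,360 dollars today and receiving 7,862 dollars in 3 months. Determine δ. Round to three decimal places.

Indifference means u(2360) = δ^3 · u(7862), so δ^3 = u(2360)/u(7862).
With u(x) = x: δ^3 = 2360/7862 = 0.30018.
Taking the cube root: δ = 0.30018^(1/3) ≈ 0.670.

δ ≈ 0.670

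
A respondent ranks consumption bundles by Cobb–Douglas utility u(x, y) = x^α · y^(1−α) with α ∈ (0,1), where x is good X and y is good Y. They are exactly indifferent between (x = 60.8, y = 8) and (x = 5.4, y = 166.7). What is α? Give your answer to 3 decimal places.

The Cobb–Douglas utilities coincide, so 60.8^α·8^(1−α) = 5.4^α·166.7^(1−α).
Taking logs: α·ln 60.8 + (1−α)·ln 8 = α·ln 5.4 + (1−α)·ln 166.7, i.e. α·2.421191 = (1−α)·3.036754.
Thus α·(5.457945) = 3.036754, so α = 3.036754/5.457945 ≈ 0.556.

α ≈ 0.556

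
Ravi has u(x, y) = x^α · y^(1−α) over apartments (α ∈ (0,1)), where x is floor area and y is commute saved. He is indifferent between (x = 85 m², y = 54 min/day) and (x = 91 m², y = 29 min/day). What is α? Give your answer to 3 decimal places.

α ≈ 0.901

Set the two utilities equal: 85^α·54^(1−α) = 91^α·29^(1−α).
(85/91)^α = (29/54)^(1−α); take logs: α·ln(85/91) = (1−α)·ln(29/54), i.e. α·-0.068208 = (1−α)·-0.621688.
Thus α·(-0.689896) = -0.621688, so α = -0.621688/-0.689896 ≈ 0.901.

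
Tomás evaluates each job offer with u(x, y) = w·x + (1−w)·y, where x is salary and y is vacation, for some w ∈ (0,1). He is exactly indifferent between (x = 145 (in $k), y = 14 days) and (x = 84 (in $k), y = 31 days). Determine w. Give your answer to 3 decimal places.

w = 0.218

Indifference: w·145 + (1−w)·14 = w·84 + (1−w)·31.
w·(145−84) = (1−w)·(31−14), i.e. w·61 = (1−w)·17.
The marginal rate of substitution is 17/61, so w = 17/(61+17) = 0.218.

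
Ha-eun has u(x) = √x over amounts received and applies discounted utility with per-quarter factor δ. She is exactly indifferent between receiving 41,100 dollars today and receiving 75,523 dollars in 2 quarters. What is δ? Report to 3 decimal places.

The payoff in 2 quarters is discounted by δ^2, so u(41100) = δ^2·u(75523) and δ^2 = u(41100)/u(75523).
Since u(x) = √x, δ^2 = √(41100/75523) = 0.73770.
Taking the square root: δ = 0.73770^(1/2) ≈ 0.859.

δ ≈ 0.859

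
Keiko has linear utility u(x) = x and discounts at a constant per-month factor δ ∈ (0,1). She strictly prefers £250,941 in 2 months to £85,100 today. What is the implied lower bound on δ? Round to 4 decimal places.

Comparing present values: 85100 < δ^2·250941.
So δ^2 > 85100/250941 = 0.33912; taking the square root of both positive sides preserves the inequality.
δ > (85100/250941)^(1/2) ≈ 0.5823.

δ > 0.5823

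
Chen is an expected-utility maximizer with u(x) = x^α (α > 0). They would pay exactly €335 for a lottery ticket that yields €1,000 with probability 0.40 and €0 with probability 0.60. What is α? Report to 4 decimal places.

Since u(0) = 0, the lottery's EU is 0.40·1000^α.
Setting u(335) equal to that: 335^α = 0.40·1000^α ⇒ (335/1000)^α = 0.40.
Taking logs: α·ln(335/1000) = ln(0.40), so α = -0.9162907 / -1.0936247 ≈ 0.8378.

α ≈ 0.8378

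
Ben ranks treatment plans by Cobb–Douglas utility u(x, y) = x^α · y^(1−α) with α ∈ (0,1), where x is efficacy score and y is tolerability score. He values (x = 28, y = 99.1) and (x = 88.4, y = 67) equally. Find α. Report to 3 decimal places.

α ≈ 0.254

Indifference: 28^α · 99.1^(1−α) = 88.4^α · 67^(1−α).
(28/88.4)^α = (67/99.1)^(1−α); take logs: α·ln(28/88.4) = (1−α)·ln(67/99.1), i.e. α·-1.149667 = (1−α)·-0.391437.
Thus α·(-1.541104) = -0.391437, so α = -0.391437/-1.541104 ≈ 0.254.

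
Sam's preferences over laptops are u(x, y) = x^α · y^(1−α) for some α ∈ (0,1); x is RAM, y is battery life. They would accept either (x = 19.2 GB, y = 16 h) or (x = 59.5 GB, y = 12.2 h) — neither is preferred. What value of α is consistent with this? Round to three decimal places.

α ≈ 0.193

Indifference: 19.2^α · 16^(1−α) = 59.5^α · 12.2^(1−α).
Taking logs: α·ln 19.2 + (1−α)·ln 16 = α·ln 59.5 + (1−α)·ln 12.2, i.e. α·-1.131066 = (1−α)·-0.271153.
With A = -1.131066 and B = -0.271153: α·A = (1−α)·B, so α = B/(A+B) = -0.271153/-1.402219 ≈ 0.193.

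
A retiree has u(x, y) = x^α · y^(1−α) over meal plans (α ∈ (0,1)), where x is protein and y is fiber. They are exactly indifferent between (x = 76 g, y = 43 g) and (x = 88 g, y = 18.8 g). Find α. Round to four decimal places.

α ≈ 0.8495

The Cobb–Douglas utilities coincide, so 76^α·43^(1−α) = 88^α·18.8^(1−α).
(76/88)^α = (18.8/43)^(1−α); take logs: α·ln(76/88) = (1−α)·ln(18.8/43), i.e. α·-0.1466035 = (1−α)·-0.8273432.
With A = -0.1466035 and B = -0.8273432: α·A = (1−α)·B, so α = B/(A+B) = -0.8273432/-0.9739467 ≈ 0.8495.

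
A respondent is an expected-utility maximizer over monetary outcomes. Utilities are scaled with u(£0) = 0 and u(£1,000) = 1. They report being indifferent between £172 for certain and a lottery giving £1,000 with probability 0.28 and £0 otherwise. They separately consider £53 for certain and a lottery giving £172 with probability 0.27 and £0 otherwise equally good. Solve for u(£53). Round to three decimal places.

From the first indifference, u(£172) = 0.28·u(£1,000) + 0.72·u(£0) = 0.28·1 + 0.72·0 = 0.28.
Then u(£53) = 0.27·u(£172) + 0.73·u(£0) = 0.27·0.28 + 0.73·0.00 = 0.0756.

0.076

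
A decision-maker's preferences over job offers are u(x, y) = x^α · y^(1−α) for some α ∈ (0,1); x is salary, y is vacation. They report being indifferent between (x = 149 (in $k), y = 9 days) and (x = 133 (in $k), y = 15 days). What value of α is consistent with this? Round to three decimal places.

Set the two utilities equal: 149^α·9^(1−α) = 133^α·15^(1−α).
Rearrange to (149/133)^α = (15/9)^(1−α) and take logs: α·0.113597 = (1−α)·0.510826.
Thus α·(0.624423) = 0.510826, so α = 0.510826/0.624423 ≈ 0.818.

α ≈ 0.818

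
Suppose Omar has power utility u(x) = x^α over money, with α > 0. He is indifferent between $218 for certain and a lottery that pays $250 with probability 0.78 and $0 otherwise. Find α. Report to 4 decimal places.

α ≈ 1.8140

Since u(0) = 0, the lottery's EU is 0.78·250^α.
Equating: 218^α = 0.78·250^α, i.e. 0.8720^α = 0.78.
α = ln(0.78) / ln(218/250) = -0.2484614/-0.1369659 ≈ 1.8140.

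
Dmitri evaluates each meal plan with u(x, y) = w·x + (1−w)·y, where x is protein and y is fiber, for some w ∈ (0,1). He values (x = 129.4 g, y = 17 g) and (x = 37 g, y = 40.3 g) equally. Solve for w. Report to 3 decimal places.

Indifference: w·129.4 + (1−w)·17 = w·37 + (1−w)·40.3.
w·(129.4−37) = (1−w)·(40.3−17), i.e. w·92.4 = (1−w)·23.3.
Hence w = 23.3/(92.4+23.3) = 23.3/115.7 = 0.201.

w = 0.201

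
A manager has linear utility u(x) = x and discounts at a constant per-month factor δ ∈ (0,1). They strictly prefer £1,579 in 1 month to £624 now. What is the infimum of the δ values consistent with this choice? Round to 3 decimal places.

The preference means 624 < δ·1579.
So δ > 624/1579 = 0.39519.

δ > 0.395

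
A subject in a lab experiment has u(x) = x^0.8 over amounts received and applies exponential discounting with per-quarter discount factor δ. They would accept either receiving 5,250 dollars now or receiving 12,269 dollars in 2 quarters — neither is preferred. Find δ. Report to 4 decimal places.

Equating discounted utilities: u(5250) = δ^2·u(12269) ⇒ δ^2 = u(5250)/u(12269).
With u(x) = x^0.8: δ^2 = 5250^0.8/12269^0.8 = (5250/12269)^0.8 = 0.50708.
So δ = 0.50708^(1/2) ≈ 0.7121.

δ ≈ 0.7121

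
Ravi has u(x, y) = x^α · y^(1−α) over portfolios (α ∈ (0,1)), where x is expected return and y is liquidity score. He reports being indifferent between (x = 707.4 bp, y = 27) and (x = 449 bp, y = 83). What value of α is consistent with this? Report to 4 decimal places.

α ≈ 0.7119

The Cobb–Douglas utilities coincide, so 707.4^α·27^(1−α) = 449^α·83^(1−α).
(707.4/449)^α = (83/27)^(1−α); take logs: α·ln(707.4/449) = (1−α)·ln(83/27), i.e. α·0.4545734 = (1−α)·1.1230037.
With A = 0.4545734 and B = 1.1230037: α·A = (1−α)·B, so α = B/(A+B) = 1.1230037/1.5775771 ≈ 0.7119.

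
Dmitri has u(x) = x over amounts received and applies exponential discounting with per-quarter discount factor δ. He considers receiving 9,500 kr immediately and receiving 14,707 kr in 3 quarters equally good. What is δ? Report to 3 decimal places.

δ ≈ 0.864

Equating discounted utilities: u(9500) = δ^3·u(14707) ⇒ δ^3 = u(9500)/u(14707).
With u(x) = x: δ^3 = 9500/14707 = 0.64595.
So δ = 0.64595^(1/3) ≈ 0.864.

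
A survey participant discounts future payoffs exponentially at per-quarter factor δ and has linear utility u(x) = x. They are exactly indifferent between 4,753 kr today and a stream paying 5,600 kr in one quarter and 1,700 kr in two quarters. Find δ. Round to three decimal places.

δ ≈ 0.700

Equating present values: 4753 = 5600δ + 1700δ².
Rearranged: 1700δ² + 5600δ − 4753 = 0.
By the quadratic formula (taking the positive root), δ = (−5600 + √63680400.00) / 3400 ≈ 0.700.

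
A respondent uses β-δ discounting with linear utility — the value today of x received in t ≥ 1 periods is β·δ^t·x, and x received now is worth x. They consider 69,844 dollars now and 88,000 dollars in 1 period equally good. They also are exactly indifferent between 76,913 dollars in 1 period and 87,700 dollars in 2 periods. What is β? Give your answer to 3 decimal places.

The second indifference involves only future payoffs, so β cancels: β·δ^1·76913 = β·δ^2·87700, giving δ = 76913/87700 = 0.87700.
The first indifference: 69844 = β·δ·88000, so β = 69844/(δ·88000) = 69844/(0.87700·88000) ≈ 0.905.

β ≈ 0.905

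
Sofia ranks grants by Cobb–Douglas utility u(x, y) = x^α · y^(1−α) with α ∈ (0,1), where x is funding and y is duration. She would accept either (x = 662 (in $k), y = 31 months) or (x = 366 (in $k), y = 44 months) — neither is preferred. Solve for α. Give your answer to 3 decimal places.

Set the two utilities equal: 662^α·31^(1−α) = 366^α·44^(1−α).
(662/366)^α = (44/31)^(1−α); take logs: α·ln(662/366) = (1−α)·ln(44/31), i.e. α·0.592632 = (1−α)·0.350202.
Thus α·(0.942834) = 0.350202, so α = 0.350202/0.942834 ≈ 0.371.

α ≈ 0.371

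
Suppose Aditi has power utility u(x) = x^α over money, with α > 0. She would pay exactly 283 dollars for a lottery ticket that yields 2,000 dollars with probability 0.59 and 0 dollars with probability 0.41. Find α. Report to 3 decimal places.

α ≈ 0.270

The lottery's expected utility is 0.59·u(2000) + 0.41·u(0) = 0.59·2000^α (since u(0) = 0 for α > 0).
Equating: 283^α = 0.59·2000^α, i.e. 0.1415^α = 0.59.
α = ln(0.59) / ln(283/2000) = -0.527633/-1.955456 ≈ 0.270.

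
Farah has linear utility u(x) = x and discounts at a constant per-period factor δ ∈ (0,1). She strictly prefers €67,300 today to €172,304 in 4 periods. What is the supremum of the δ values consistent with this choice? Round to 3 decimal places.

δ < 0.791

Comparing present values: 67300 > δ^4·172304.
So δ^4 < 67300/172304 = 0.39059; taking the 4th root of both positive sides preserves the inequality.
δ < (67300/172304)^(1/4) ≈ 0.791.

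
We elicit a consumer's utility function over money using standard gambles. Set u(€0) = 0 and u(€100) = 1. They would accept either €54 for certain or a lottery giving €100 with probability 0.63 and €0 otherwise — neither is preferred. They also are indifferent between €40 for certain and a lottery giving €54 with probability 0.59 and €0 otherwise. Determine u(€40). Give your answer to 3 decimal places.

0.372

The first gamble pins u(€54): it must equal 0.63·1 + 0.37·0 = 0.63.
Then u(€40) = 0.59·u(€54) + 0.41·u(€0) = 0.59·0.63 + 0.41·0.00 = 0.3717.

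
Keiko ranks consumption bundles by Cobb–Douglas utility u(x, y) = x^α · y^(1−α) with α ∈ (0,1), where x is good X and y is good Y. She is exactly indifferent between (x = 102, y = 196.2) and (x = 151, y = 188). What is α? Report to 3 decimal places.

α ≈ 0.098

The Cobb–Douglas utilities coincide, so 102^α·196.2^(1−α) = 151^α·188^(1−α).
Rearrange to (102/151)^α = (188/196.2)^(1−α) and take logs: α·-0.392307 = (1−α)·-0.042693.
So α/(1−α) = (-0.042693)/(-0.392307) = 0.108825, and α = 0.108825/1.108825 ≈ 0.098.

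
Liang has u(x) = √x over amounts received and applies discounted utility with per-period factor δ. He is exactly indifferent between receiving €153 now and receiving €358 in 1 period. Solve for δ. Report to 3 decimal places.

Equating discounted utilities: u(153) = δ·u(358) ⇒ δ = u(153)/u(358).
With u(x) = √x: δ = √153/√358 = √(153/358) = 0.65374.

δ ≈ 0.654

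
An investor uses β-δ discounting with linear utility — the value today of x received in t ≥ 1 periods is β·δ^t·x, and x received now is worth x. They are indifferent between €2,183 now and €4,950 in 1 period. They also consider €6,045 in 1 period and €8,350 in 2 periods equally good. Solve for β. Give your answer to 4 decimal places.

β ≈ 0.6092

The second indifference involves only future payoffs, so β cancels: β·δ^1·6045 = β·δ^2·8350, giving δ = 6045/8350 = 0.72395.
Substituting δ into 2183 = β·δ·4950: β = 2183/(3583.563) ≈ 0.6092.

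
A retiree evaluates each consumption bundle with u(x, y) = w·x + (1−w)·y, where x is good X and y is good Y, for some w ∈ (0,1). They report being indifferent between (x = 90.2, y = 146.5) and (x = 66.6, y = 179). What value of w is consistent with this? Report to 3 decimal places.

w = 0.579

u(90.2,146.5) = u(66.6,179) means w·90.2 + (1−w)·146.5 = w·66.6 + (1−w)·179.
Collecting terms: w·23.6 = (1−w)·32.5.
So w/(1−w) = 32.5/23.6 = 1.3771, giving w = 32.5/(23.6+32.5) = 0.579.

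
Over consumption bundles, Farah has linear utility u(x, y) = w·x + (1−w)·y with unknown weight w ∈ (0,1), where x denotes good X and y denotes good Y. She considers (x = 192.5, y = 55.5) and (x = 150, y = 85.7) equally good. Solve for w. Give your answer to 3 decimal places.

Indifference: w·192.5 + (1−w)·55.5 = w·150 + (1−w)·85.7.
Collecting terms: w·42.5 = (1−w)·30.2.
Hence w = 30.2/(42.5+30.2) = 30.2/72.7 = 0.415.

w = 0.415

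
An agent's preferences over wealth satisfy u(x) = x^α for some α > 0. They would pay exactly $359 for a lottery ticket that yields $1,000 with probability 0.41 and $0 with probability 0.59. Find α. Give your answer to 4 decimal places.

EU(lottery) = 0.41·1000^α + 0.59·0 = 0.41·1000^α.
Equating: 359^α = 0.41·1000^α, i.e. 0.3590^α = 0.41.
Take logs: α = ln 0.41 / ln(359/1000) ≈ 0.870333.

α ≈ 0.8703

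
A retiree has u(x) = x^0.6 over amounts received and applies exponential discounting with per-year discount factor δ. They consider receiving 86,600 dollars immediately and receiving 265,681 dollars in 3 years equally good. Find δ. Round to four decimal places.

δ ≈ 0.7992

Equating discounted utilities: u(86600) = δ^3·u(265681) ⇒ δ^3 = u(86600)/u(265681).
Since u(x) = x^0.6, δ^3 = (86600/265681)^0.6 = 0.32595^0.6 = 0.51038.
Taking the cube root: δ = 0.51038^(1/3) ≈ 0.7992.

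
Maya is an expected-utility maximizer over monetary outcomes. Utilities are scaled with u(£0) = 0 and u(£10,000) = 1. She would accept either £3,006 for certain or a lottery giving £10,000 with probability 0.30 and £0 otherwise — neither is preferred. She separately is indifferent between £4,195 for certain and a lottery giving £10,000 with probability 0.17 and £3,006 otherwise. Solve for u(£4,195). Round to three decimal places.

The first gamble pins u(£3,006): it must equal 0.30·1 + 0.70·0 = 0.30.
Chaining: u(£4,195) = 0.17·1.00 + 0.83·0.30 = 0.4190.

0.419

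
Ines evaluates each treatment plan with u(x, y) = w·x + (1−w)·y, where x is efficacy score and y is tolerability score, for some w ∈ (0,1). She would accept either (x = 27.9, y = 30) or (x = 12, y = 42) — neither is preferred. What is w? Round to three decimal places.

w = 0.430

u(27.9,30) = u(12,42) means w·27.9 + (1−w)·30 = w·12 + (1−w)·42.
Collecting terms: w·15.9 = (1−w)·12.
So w/(1−w) = 12/15.9 = 0.7547, giving w = 12/(15.9+12) = 0.430.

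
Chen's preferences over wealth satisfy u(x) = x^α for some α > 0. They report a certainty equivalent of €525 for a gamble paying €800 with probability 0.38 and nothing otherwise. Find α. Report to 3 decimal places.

α ≈ 2.297

EU(lottery) = 0.38·800^α + 0.62·0 = 0.38·800^α.
Indifference: 525^α = 0.38·800^α, so (525/800)^α = 0.38.
Taking logs: α·ln(525/800) = ln(0.38), so α = -0.967584 / -0.421213 ≈ 2.297.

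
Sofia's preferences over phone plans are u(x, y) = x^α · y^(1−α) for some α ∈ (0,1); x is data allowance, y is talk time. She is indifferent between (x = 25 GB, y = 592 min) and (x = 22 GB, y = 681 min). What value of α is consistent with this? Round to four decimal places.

α ≈ 0.5228

The Cobb–Douglas utilities coincide, so 25^α·592^(1−α) = 22^α·681^(1−α).
(25/22)^α = (681/592)^(1−α); take logs: α·ln(25/22) = (1−α)·ln(681/592), i.e. α·0.1278334 = (1−α)·0.1400557.
So α/(1−α) = (0.1400557)/(0.1278334) = 1.0956112, and α = 1.0956112/2.0956112 ≈ 0.5228.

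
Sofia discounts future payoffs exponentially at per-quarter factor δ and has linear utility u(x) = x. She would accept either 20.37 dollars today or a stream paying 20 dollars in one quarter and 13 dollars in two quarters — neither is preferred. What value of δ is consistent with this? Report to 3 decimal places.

δ ≈ 0.700

Present value of the stream is 20·δ + 13·δ². Indifference gives 20δ + 13δ² = 20.37.
So 13δ² + 20δ − 20.37 = 0.
By the quadratic formula (taking the positive root), δ = (−20 + √1459.24) / 26 ≈ 0.700.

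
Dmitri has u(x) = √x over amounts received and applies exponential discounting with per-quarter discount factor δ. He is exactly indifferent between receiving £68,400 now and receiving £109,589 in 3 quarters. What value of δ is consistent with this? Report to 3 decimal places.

Equating discounted utilities: u(68400) = δ^3·u(109589) ⇒ δ^3 = u(68400)/u(109589).
With u(x) = √x: δ^3 = √68400/√109589 = √(68400/109589) = 0.79003.
Taking the cube root: δ = 0.79003^(1/3) ≈ 0.924.

δ ≈ 0.924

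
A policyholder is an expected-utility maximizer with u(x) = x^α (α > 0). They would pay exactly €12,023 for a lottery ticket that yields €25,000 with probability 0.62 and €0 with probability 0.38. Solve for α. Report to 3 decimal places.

EU(lottery) = 0.62·25000^α + 0.38·0 = 0.62·25000^α.
Indifference: 12023^α = 0.62·25000^α, so (12023/25000)^α = 0.62.
α = ln(0.62) / ln(12023/25000) = -0.478036/-0.732054 ≈ 0.653.

α ≈ 0.653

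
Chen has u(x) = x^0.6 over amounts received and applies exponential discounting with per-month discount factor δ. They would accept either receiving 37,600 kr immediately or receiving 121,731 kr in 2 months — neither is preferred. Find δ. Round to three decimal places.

Equating discounted utilities: u(37600) = δ^2·u(121731) ⇒ δ^2 = u(37600)/u(121731).
Since u(x) = x^0.6, δ^2 = (37600/121731)^0.6 = 0.30888^0.6 = 0.49417.
Hence δ = (0.49417)^(1/2) = 0.70297.

δ ≈ 0.703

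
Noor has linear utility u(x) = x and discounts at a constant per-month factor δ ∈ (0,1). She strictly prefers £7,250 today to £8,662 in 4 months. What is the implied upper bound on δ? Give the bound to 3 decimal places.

δ < 0.956

Comparing present values: 7250 > δ^4·8662.
Hence δ^4 < 7250/8662 = 0.83699, and x ↦ x^(1/4) is increasing on (0,∞).
δ < (7250/8662)^(1/4) ≈ 0.956.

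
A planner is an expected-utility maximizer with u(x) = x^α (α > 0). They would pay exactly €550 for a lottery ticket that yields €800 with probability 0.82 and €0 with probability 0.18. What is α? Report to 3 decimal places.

The lottery's expected utility is 0.82·u(800) + 0.18·u(0) = 0.82·800^α (since u(0) = 0 for α > 0).
Indifference: 550^α = 0.82·800^α, so (550/800)^α = 0.82.
Take logs: α = ln 0.82 / ln(550/800) ≈ 0.52964.

α ≈ 0.530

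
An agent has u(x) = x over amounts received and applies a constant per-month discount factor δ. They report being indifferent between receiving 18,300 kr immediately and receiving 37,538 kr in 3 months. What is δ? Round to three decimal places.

δ ≈ 0.787

The payoff in 3 months is discounted by δ^3, so u(18300) = δ^3·u(37538) and δ^3 = u(18300)/u(37538).
With u(x) = x: δ^3 = 18300/37538 = 0.48751.
So δ = 0.48751^(1/3) ≈ 0.787.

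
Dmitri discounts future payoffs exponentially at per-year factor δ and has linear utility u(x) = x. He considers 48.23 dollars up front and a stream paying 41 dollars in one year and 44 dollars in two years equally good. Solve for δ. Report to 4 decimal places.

Present value of the stream is 41·δ + 44·δ². Indifference gives 41δ + 44δ² = 48.23.
That is, 44δ² + 41δ − 48.23 = 0, a quadratic in δ.
By the quadratic formula (taking the positive root), δ = (−41 + √10169.48) / 88 ≈ 0.6800.

δ ≈ 0.6800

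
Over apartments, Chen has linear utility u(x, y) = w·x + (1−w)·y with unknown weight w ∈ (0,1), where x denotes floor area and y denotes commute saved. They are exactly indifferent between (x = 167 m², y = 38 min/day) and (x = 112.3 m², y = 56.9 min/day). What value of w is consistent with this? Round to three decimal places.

w = 0.257

Equating utilities: w·167 + (1−w)·38 = w·112.3 + (1−w)·56.9.
Rearranging, 54.7·w − 18.9·(1−w) = 0.
The marginal rate of substitution is 18.9/54.7, so w = 18.9/(54.7+18.9) = 0.257.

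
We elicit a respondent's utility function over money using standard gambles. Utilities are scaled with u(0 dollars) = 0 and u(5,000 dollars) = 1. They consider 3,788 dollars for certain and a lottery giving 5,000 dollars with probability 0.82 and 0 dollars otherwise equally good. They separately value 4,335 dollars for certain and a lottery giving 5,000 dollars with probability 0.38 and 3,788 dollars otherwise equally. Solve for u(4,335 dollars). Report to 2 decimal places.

The first gamble pins u(3,788 dollars): it must equal 0.82·1 + 0.18·0 = 0.82.
Chaining: u(4,335 dollars) = 0.38·1.00 + 0.62·0.82 = 0.8884.

0.89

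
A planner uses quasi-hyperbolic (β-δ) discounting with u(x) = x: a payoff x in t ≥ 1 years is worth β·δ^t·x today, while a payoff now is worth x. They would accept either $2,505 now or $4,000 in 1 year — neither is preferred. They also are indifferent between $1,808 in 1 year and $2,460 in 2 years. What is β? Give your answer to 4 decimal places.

Both payoffs in the second observation are in the future, so β drops out: δ^1·1808 = δ^2·2460 ⇒ δ = 1808/2460 = 0.73496.
The first indifference: 2505 = β·δ·4000, so β = 2505/(δ·4000) = 2505/(0.73496·4000) ≈ 0.8521.

β ≈ 0.8521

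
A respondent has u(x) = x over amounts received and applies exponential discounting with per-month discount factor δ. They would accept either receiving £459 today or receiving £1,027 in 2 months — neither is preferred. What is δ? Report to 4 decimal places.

δ ≈ 0.6685

The payoff in 2 months is discounted by δ^2, so u(459) = δ^2·u(1027) and δ^2 = u(459)/u(1027).
With u(x) = x: δ^2 = 459/1027 = 0.44693.
Hence δ = (0.44693)^(1/2) = 0.668530.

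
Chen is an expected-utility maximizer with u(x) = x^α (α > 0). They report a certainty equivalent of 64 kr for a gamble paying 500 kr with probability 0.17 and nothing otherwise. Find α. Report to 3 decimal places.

α ≈ 0.862

The lottery's expected utility is 0.17·u(500) + 0.83·u(0) = 0.17·500^α (since u(0) = 0 for α > 0).
Setting u(64) equal to that: 64^α = 0.17·500^α ⇒ (64/500)^α = 0.17.
Take logs: α = ln 0.17 / ln(64/500) ≈ 0.86196.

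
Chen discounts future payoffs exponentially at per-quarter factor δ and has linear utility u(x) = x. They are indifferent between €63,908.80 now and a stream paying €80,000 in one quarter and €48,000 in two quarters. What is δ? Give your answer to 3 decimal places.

The stream is worth 80000δ + 48000δ² today, so 80000δ + 48000δ² = 63908.80.
That is, 48000δ² + 80000δ − 63908.80 = 0, a quadratic in δ.
The positive root is δ = [−80000 + √(80000² + 4·48000·63908.80)] / (2·48000) = (−80000 + 136640.000)/96000 ≈ 0.590.

δ ≈ 0.590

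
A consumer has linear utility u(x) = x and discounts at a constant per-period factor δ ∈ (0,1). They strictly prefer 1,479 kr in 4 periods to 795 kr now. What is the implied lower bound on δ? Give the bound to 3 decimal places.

Comparing present values: 795 < δ^4·1479.
So δ^4 > 795/1479 = 0.53753; taking the 4th root of both positive sides preserves the inequality.
δ > 0.53753^(1/4) = 0.856.

δ > 0.856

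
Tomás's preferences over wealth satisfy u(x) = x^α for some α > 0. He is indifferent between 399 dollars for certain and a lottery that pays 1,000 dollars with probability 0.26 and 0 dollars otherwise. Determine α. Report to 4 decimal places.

Since u(0) = 0, the lottery's EU is 0.26·1000^α.
Setting u(399) equal to that: 399^α = 0.26·1000^α ⇒ (399/1000)^α = 0.26.
α = ln(0.26) / ln(399/1000) = -1.3470736/-0.9187939 ≈ 1.4661.

α ≈ 1.4661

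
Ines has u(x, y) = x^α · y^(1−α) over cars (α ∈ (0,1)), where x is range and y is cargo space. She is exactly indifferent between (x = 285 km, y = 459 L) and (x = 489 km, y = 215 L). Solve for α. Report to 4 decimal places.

α ≈ 0.5842

Indifference: 285^α · 459^(1−α) = 489^α · 215^(1−α).
(285/489)^α = (215/459)^(1−α); take logs: α·ln(285/489) = (1−α)·ln(215/459), i.e. α·-0.5398733 = (1−α)·-0.7584122.
With A = -0.5398733 and B = -0.7584122: α·A = (1−α)·B, so α = B/(A+B) = -0.7584122/-1.2982855 ≈ 0.5842.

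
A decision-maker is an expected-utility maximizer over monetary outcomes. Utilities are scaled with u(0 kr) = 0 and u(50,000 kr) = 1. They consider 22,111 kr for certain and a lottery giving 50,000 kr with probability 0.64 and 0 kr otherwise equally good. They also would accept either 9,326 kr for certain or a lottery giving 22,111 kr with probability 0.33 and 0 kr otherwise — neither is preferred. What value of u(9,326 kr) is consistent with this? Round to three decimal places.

0.211

The first gamble pins u(22,111 kr): it must equal 0.64·1 + 0.36·0 = 0.64.
The second indifference gives u(9,326 kr) = 0.33·u(22,111 kr) + 0.67·u(0 kr) = 0.33·0.64 + 0.67·0.00 = 0.2112.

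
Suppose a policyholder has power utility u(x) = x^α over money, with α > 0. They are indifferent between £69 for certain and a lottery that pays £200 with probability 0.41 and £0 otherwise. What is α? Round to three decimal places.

EU(lottery) = 0.41·200^α + 0.59·0 = 0.41·200^α.
Indifference: 69^α = 0.41·200^α, so (69/200)^α = 0.41.
Take logs: α = ln 0.41 / ln(69/200) ≈ 0.83780.

α ≈ 0.838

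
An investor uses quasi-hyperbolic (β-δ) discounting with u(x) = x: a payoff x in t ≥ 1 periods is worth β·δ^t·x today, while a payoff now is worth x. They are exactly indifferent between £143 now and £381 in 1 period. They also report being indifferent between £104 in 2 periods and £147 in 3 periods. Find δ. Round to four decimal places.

From the later pair, β·δ^2·104 = β·δ^3·147; dividing through, δ = 104/147 = 0.70748.

δ ≈ 0.7075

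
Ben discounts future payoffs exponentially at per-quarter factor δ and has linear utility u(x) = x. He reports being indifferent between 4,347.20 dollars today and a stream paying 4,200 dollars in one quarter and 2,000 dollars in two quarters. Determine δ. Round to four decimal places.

δ ≈ 0.7600

The stream is worth 4200δ + 2000δ² today, so 4200δ + 2000δ² = 4347.20.
So 2000δ² + 4200δ − 4347.20 = 0.
δ = (−4200 + √(4200² + 4·2000·4347.20)) / (2·2000) = (−4200 + √52417600.00) / 4000 ≈ 0.7600.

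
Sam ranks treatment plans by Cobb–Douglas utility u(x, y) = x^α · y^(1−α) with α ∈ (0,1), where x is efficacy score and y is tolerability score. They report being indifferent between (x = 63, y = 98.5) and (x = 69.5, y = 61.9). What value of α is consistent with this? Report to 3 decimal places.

α ≈ 0.826

The Cobb–Douglas utilities coincide, so 63^α·98.5^(1−α) = 69.5^α·61.9^(1−α).
(63/69.5)^α = (61.9/98.5)^(1−α); take logs: α·ln(63/69.5) = (1−α)·ln(61.9/98.5), i.e. α·-0.098192 = (1−α)·-0.464536.
So α/(1−α) = (-0.464536)/(-0.098192) = 4.730895, and α = 4.730895/5.730895 ≈ 0.826.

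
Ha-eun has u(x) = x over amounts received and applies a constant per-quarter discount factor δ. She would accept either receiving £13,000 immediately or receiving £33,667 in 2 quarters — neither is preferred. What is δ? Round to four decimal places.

Indifference means u(13000) = δ^2 · u(33667), so δ^2 = u(13000)/u(33667).
With u(x) = x: δ^2 = 13000/33667 = 0.38613.
Taking the square root: δ = 0.38613^(1/2) ≈ 0.6214.

δ ≈ 0.6214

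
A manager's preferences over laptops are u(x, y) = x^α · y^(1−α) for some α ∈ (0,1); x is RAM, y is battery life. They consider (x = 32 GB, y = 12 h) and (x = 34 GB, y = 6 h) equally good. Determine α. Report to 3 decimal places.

α ≈ 0.920

Set the two utilities equal: 32^α·12^(1−α) = 34^α·6^(1−α).
Rearrange to (32/34)^α = (6/12)^(1−α) and take logs: α·-0.060625 = (1−α)·-0.693147.
So α/(1−α) = (-0.693147)/(-0.060625) = 11.433353, and α = 11.433353/12.433353 ≈ 0.920.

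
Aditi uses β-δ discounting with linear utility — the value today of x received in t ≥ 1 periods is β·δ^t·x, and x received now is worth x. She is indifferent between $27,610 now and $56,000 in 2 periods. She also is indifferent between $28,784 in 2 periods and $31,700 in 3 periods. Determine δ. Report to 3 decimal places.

δ ≈ 0.908

From the later pair, β·δ^2·28784 = β·δ^3·31700; dividing through, δ = 28784/31700 = 0.90801.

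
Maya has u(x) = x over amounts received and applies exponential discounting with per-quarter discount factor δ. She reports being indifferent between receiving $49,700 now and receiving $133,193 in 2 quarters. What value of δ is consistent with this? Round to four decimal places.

δ ≈ 0.6109

Indifference means u(49700) = δ^2 · u(133193), so δ^2 = u(49700)/u(133193).
With u(x) = x: δ^2 = 49700/133193 = 0.37314.
Hence δ = (0.37314)^(1/2) = 0.610854.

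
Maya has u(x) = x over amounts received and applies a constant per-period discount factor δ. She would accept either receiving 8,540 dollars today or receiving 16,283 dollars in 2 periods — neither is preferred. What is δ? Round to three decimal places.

The payoff in 2 periods is discounted by δ^2, so u(8540) = δ^2·u(16283) and δ^2 = u(8540)/u(16283).
With u(x) = x: δ^2 = 8540/16283 = 0.52447.
Taking the square root: δ = 0.52447^(1/2) ≈ 0.724.

δ ≈ 0.724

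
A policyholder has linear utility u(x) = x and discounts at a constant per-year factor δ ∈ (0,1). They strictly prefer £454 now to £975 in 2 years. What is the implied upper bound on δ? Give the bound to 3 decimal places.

The preference means 454 > δ^2·975.
Hence δ^2 < 454/975 = 0.46564, and x ↦ x^(1/2) is increasing on (0,∞).
δ < 0.46564^(1/2) = 0.682.

δ < 0.682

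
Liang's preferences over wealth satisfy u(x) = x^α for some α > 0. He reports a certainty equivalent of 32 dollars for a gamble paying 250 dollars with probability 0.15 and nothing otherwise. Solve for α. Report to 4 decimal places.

Since u(0) = 0, the lottery's EU is 0.15·250^α.
Indifference: 32^α = 0.15·250^α, so (32/250)^α = 0.15.
Take logs: α = ln 0.15 / ln(32/250) ≈ 0.922847.

α ≈ 0.9228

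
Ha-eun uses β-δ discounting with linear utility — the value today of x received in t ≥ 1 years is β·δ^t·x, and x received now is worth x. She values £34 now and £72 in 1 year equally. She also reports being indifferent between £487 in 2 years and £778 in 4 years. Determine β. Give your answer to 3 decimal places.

β ≈ 0.597

From the later pair, β·δ^2·487 = β·δ^4·778; dividing through, δ^2 = 487/778 = 0.62596, so δ = 0.79118.
The first indifference: 34 = β·δ·72, so β = 34/(δ·72) = 34/(0.79118·72) ≈ 0.597.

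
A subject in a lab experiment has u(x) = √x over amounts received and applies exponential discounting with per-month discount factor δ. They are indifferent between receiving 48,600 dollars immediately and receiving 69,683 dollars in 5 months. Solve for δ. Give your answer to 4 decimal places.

δ ≈ 0.9646

The payoff in 5 months is discounted by δ^5, so u(48600) = δ^5·u(69683) and δ^5 = u(48600)/u(69683).
Since u(x) = √x, δ^5 = √(48600/69683) = 0.83513.
Taking the 5th root: δ = 0.83513^(1/5) ≈ 0.9646.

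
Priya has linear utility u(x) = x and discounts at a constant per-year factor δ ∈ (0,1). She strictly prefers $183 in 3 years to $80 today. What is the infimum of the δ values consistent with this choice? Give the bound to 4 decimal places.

Comparing present values: 80 < δ^3·183.
Hence δ^3 > 80/183 = 0.43716, and x ↦ x^(1/3) is increasing on (0,∞).
δ > 0.43716^(1/3) = 0.7589.

δ > 0.7589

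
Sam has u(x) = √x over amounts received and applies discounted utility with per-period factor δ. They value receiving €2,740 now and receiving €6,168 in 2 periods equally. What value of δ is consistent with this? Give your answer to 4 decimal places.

δ ≈ 0.8164

Indifference means u(2740) = δ^2 · u(6168), so δ^2 = u(2740)/u(6168).
Since u(x) = √x, δ^2 = √(2740/6168) = 0.66650.
Taking the square root: δ = 0.66650^(1/2) ≈ 0.8164.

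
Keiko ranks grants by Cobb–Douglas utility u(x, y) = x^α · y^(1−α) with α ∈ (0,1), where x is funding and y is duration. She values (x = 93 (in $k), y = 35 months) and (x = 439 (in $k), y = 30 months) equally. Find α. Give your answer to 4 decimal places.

α ≈ 0.0904

The Cobb–Douglas utilities coincide, so 93^α·35^(1−α) = 439^α·30^(1−α).
(93/439)^α = (30/35)^(1−α); take logs: α·ln(93/439) = (1−α)·ln(30/35), i.e. α·-1.5518999 = (1−α)·-0.1541507.
So α/(1−α) = (-0.1541507)/(-1.5518999) = 0.0993303, and α = 0.0993303/1.0993303 ≈ 0.0904.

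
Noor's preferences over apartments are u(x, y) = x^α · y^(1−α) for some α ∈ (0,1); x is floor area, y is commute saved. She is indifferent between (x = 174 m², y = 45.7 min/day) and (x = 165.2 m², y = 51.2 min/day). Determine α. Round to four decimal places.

α ≈ 0.6865

Indifference: 174^α · 45.7^(1−α) = 165.2^α · 51.2^(1−α).
(174/165.2)^α = (51.2/45.7)^(1−α); take logs: α·ln(174/165.2) = (1−α)·ln(51.2/45.7), i.e. α·0.0518984 = (1−α)·0.1136412.
Thus α·(0.1655396) = 0.1136412, so α = 0.1136412/0.1655396 ≈ 0.6865.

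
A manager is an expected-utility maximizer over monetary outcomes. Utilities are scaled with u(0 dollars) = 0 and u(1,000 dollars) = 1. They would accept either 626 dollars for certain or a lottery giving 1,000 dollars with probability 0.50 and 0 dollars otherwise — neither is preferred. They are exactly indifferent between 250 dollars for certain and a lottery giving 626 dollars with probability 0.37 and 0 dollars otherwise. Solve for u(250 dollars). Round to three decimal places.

0.185

First, u(626 dollars) = 0.50·u(1,000 dollars) + 0.50·u(0 dollars) = 0.50.
Chaining: u(250 dollars) = 0.37·0.50 + 0.63·0.00 = 0.1850.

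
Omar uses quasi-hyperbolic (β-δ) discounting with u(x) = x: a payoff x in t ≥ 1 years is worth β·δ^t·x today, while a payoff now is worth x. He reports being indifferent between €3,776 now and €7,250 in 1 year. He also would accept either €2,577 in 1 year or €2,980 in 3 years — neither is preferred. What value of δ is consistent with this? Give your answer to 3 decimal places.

δ ≈ 0.930

The second indifference involves only future payoffs, so β cancels: β·δ^1·2577 = β·δ^3·2980, giving δ^2 = 2577/2980 = 0.86477, so δ = 0.92993.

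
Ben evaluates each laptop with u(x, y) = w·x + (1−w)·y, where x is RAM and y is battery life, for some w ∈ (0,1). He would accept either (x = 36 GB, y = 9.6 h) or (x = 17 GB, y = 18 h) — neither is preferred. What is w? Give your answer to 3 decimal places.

w = 0.307

u(36,9.6) = u(17,18) means w·36 + (1−w)·9.6 = w·17 + (1−w)·18.
w·(36−17) = (1−w)·(18−9.6), i.e. w·19 = (1−w)·8.4.
The marginal rate of substitution is 8.4/19, so w = 8.4/(19+8.4) = 0.307.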